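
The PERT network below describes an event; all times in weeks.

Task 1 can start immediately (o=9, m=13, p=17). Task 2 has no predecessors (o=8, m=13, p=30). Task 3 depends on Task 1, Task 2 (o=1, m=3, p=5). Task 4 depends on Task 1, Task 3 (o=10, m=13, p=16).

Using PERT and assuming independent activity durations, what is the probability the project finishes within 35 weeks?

te_Task 1 = (9 + 4·13 + 17)/6 = 78/6 = 13; σ²_Task 1 = ((17−9)/6)² = 1.778
te_Task 2 = (8 + 4·13 + 30)/6 = 90/6 = 15; σ²_Task 2 = ((30−8)/6)² = 13.444
te_Task 3 = (1 + 4·3 + 5)/6 = 18/6 = 3; σ²_Task 3 = ((5−1)/6)² = 0.444
te_Task 4 = (10 + 4·13 + 16)/6 = 78/6 = 13; σ²_Task 4 = ((16−10)/6)² = 1.000

Forward pass:
ES_Task 1 = 0; EF_Task 1 = 13
ES_Task 2 = 0; EF_Task 2 = 15
ES_Task 3 = max(EF_Task 1=13, EF_Task 2=15) = 15; EF_Task 3 = 15+3 = 18
ES_Task 4 = max(EF_Task 1=13, EF_Task 3=18) = 18; EF_Task 4 = 18+13 = 31
Expected project duration μ = 31 weeks. Critical path: Task 2 → Task 3 → Task 4.

Variance along critical path = 13.444 + 0.444 + 1.000 = 14.889; σ = √14.889 = 3.859 weeks.
Z = (35 − 31) / 3.859 = 1.037
P(T ≤ 35) = Φ(1.037) ≈ 0.850

0.850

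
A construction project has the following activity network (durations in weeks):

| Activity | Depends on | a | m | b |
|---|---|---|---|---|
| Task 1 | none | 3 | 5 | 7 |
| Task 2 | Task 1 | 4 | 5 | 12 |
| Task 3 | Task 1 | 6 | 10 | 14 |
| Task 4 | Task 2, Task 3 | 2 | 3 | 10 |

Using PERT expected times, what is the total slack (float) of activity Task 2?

4 weeks

te_Task 1 = (3 + 4·5 + 7)/6 = 30/6 = 5
te_Task 2 = (4 + 4·5 + 12)/6 = 36/6 = 6
te_Task 3 = (6 + 4·10 + 14)/6 = 60/6 = 10
te_Task 4 = (2 + 4·3 + 10)/6 = 24/6 = 4

Forward pass:
ES_Task 1 = 0; EF_Task 1 = 5
ES_Task 2 = 5; EF_Task 2 = 5+6 = 11
ES_Task 3 = 5; EF_Task 3 = 5+10 = 15
ES_Task 4 = max(EF_Task 2=11, EF_Task 3=15) = 15; EF_Task 4 = 15+4 = 19
Expected project duration μ = 19 weeks. Critical path: Task 1 → Task 3 → Task 4.

Backward pass:
LF_Task 4 = 19; LS_Task 4 = 19−4 = 15
LF_Task 3 = LS_Task 4 = 15; LS_Task 3 = 15−10 = 5
LF_Task 2 = LS_Task 4 = 15; LS_Task 2 = 15−6 = 9
LF_Task 1 = min(LS_Task 2=9, LS_Task 3=5) = 5; LS_Task 1 = 5−5 = 0
Slack_Task 2 = LS_Task 2 − ES_Task 2 = 9 − 5 = 4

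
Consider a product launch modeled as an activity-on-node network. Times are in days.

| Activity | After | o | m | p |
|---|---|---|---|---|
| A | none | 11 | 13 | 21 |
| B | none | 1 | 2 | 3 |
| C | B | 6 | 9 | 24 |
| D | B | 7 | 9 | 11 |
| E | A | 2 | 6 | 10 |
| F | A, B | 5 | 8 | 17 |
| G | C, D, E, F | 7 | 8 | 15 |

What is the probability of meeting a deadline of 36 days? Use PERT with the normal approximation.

0.914

te_A = (11 + 4·13 + 21)/6 = 84/6 = 14; σ²_A = ((21−11)/6)² = 2.778
te_B = (1 + 4·2 + 3)/6 = 12/6 = 2; σ²_B = ((3−1)/6)² = 0.111
te_C = (6 + 4·9 + 24)/6 = 66/6 = 11; σ²_C = ((24−6)/6)² = 9.000
te_D = (7 + 4·9 + 11)/6 = 54/6 = 9; σ²_D = ((11−7)/6)² = 0.444
te_E = (2 + 4·6 + 10)/6 = 36/6 = 6; σ²_E = ((10−2)/6)² = 1.778
te_F = (5 + 4·8 + 17)/6 = 54/6 = 9; σ²_F = ((17−5)/6)² = 4.000
te_G = (7 + 4·8 + 15)/6 = 54/6 = 9; σ²_G = ((15−7)/6)² = 1.778

Forward pass:
ES_A = 0; EF_A = 14
ES_B = 0; EF_B = 2
ES_C = 2; EF_C = 2+11 = 13
ES_D = 2; EF_D = 2+9 = 11
ES_E = 14; EF_E = 14+6 = 20
ES_F = max(EF_A=14, EF_B=2) = 14; EF_F = 14+9 = 23
ES_G = max(EF_C=13, EF_D=11, EF_E=20, EF_F=23) = 23; EF_G = 23+9 = 32
Expected project duration μ = 32 days. Critical path: A → F → G.

Variance along critical path = 2.778 + 4.000 + 1.778 = 8.556; σ = √8.556 = 2.925 days.
Z = (36 − 32) / 2.925 = 1.368
P(T ≤ 36) = Φ(1.368) ≈ 0.914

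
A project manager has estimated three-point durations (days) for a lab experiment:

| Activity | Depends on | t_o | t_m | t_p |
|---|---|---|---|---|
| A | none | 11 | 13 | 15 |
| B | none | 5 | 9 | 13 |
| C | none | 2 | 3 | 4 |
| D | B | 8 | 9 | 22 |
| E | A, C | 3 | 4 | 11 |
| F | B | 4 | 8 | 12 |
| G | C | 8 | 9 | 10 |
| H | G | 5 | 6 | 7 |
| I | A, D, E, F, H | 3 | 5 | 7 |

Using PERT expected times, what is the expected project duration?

te_A = (11 + 4·13 + 15)/6 = 78/6 = 13
te_B = (5 + 4·9 + 13)/6 = 54/6 = 9
te_C = (2 + 4·3 + 4)/6 = 18/6 = 3
te_D = (8 + 4·9 + 22)/6 = 66/6 = 11
te_E = (3 + 4·4 + 11)/6 = 30/6 = 5
te_F = (4 + 4·8 + 12)/6 = 48/6 = 8
te_G = (8 + 4·9 + 10)/6 = 54/6 = 9
te_H = (5 + 4·6 + 7)/6 = 36/6 = 6
te_I = (3 + 4·5 + 7)/6 = 30/6 = 5

Forward pass:
ES_A = 0; EF_A = 13
ES_B = 0; EF_B = 9
ES_C = 0; EF_C = 3
ES_D = 9; EF_D = 9+11 = 20
ES_E = max(EF_A=13, EF_C=3) = 13; EF_E = 13+5 = 18
ES_F = 9; EF_F = 9+8 = 17
ES_G = 3; EF_G = 3+9 = 12
ES_H = 12; EF_H = 12+6 = 18
ES_I = max(EF_A=13, EF_D=20, EF_E=18, EF_F=17, EF_H=18) = 20; EF_I = 20+5 = 25
Expected project duration μ = 25 days. Critical path: B → D → I.

25 days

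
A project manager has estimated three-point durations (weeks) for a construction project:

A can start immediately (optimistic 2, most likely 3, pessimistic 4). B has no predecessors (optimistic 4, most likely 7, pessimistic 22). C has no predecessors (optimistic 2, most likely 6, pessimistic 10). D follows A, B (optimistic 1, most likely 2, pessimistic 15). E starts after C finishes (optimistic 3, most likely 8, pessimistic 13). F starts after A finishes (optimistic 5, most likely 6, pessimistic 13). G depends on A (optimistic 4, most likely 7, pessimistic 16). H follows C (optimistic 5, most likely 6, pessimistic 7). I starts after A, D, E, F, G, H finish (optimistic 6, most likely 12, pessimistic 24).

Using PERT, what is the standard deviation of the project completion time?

3.68 weeks

te_A = (2 + 4·3 + 4)/6 = 18/6 = 3; σ²_A = ((4−2)/6)² = 0.111
te_B = (4 + 4·7 + 22)/6 = 54/6 = 9; σ²_B = ((22−4)/6)² = 9.000
te_C = (2 + 4·6 + 10)/6 = 36/6 = 6; σ²_C = ((10−2)/6)² = 1.778
te_D = (1 + 4·2 + 15)/6 = 24/6 = 4; σ²_D = ((15−1)/6)² = 5.444
te_E = (3 + 4·8 + 13)/6 = 48/6 = 8; σ²_E = ((13−3)/6)² = 2.778
te_F = (5 + 4·6 + 13)/6 = 42/6 = 7; σ²_F = ((13−5)/6)² = 1.778
te_G = (4 + 4·7 + 16)/6 = 48/6 = 8; σ²_G = ((16−4)/6)² = 4.000
te_H = (5 + 4·6 + 7)/6 = 36/6 = 6; σ²_H = ((7−5)/6)² = 0.111
te_I = (6 + 4·12 + 24)/6 = 78/6 = 13; σ²_I = ((24−6)/6)² = 9.000

Forward pass:
ES_A = 0; EF_A = 3
ES_B = 0; EF_B = 9
ES_C = 0; EF_C = 6
ES_D = max(EF_A=3, EF_B=9) = 9; EF_D = 9+4 = 13
ES_E = 6; EF_E = 6+8 = 14
ES_F = 3; EF_F = 3+7 = 10
ES_G = 3; EF_G = 3+8 = 11
ES_H = 6; EF_H = 6+6 = 12
ES_I = max(EF_A=3, EF_D=13, EF_E=14, EF_F=10, EF_G=11, EF_H=12) = 14; EF_I = 14+13 = 27
Expected project duration μ = 27 weeks. Critical path: C → E → I.

Variance along critical path = 1.778 + 2.778 + 9.000 = 13.556
σ = √13.556 = 3.682 weeks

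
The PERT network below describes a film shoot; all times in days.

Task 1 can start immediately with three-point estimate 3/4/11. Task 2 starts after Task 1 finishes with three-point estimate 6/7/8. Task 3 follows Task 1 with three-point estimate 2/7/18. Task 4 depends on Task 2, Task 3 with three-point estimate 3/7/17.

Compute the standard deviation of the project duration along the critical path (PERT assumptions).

te_Task 1 = (3 + 4·4 + 11)/6 = 30/6 = 5; σ²_Task 1 = ((11−3)/6)² = 1.778
te_Task 2 = (6 + 4·7 + 8)/6 = 42/6 = 7; σ²_Task 2 = ((8−6)/6)² = 0.111
te_Task 3 = (2 + 4·7 + 18)/6 = 48/6 = 8; σ²_Task 3 = ((18−2)/6)² = 7.111
te_Task 4 = (3 + 4·7 + 17)/6 = 48/6 = 8; σ²_Task 4 = ((17−3)/6)² = 5.444

Forward pass:
ES_Task 1 = 0; EF_Task 1 = 5
ES_Task 2 = 5; EF_Task 2 = 5+7 = 12
ES_Task 3 = 5; EF_Task 3 = 5+8 = 13
ES_Task 4 = max(EF_Task 2=12, EF_Task 3=13) = 13; EF_Task 4 = 13+8 = 21
Expected project duration μ = 21 days. Critical path: Task 1 → Task 3 → Task 4.

Variance along critical path = 1.778 + 7.111 + 5.444 = 14.333
σ = √14.333 = 3.786 days

3.79 days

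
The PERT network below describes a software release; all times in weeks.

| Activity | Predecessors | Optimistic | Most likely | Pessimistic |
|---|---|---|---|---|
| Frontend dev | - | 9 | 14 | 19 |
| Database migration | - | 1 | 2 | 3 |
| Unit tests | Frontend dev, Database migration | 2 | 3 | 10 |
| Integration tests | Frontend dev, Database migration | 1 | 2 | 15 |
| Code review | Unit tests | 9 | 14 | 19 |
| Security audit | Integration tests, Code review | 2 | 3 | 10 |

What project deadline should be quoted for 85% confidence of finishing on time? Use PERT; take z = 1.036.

39.1 weeks

te_Frontend dev = (9 + 4·14 + 19)/6 = 84/6 = 14; σ²_Frontend dev = ((19−9)/6)² = 2.778
te_Database migration = (1 + 4·2 + 3)/6 = 12/6 = 2; σ²_Database migration = ((3−1)/6)² = 0.111
te_Unit tests = (2 + 4·3 + 10)/6 = 24/6 = 4; σ²_Unit tests = ((10−2)/6)² = 1.778
te_Integration tests = (1 + 4·2 + 15)/6 = 24/6 = 4; σ²_Integration tests = ((15−1)/6)² = 5.444
te_Code review = (9 + 4·14 + 19)/6 = 84/6 = 14; σ²_Code review = ((19−9)/6)² = 2.778
te_Security audit = (2 + 4·3 + 10)/6 = 24/6 = 4; σ²_Security audit = ((10−2)/6)² = 1.778

Forward pass:
ES_Frontend dev = 0; EF_Frontend dev = 14
ES_Database migration = 0; EF_Database migration = 2
ES_Unit tests = max(EF_Frontend dev=14, EF_Database migration=2) = 14; EF_Unit tests = 14+4 = 18
ES_Integration tests = max(EF_Frontend dev=14, EF_Database migration=2) = 14; EF_Integration tests = 14+4 = 18
ES_Code review = 18; EF_Code review = 18+14 = 32
ES_Security audit = max(EF_Integration tests=18, EF_Code review=32) = 32; EF_Security audit = 32+4 = 36
Expected project duration μ = 36 weeks. Critical path: Frontend dev → Unit tests → Code review → Security audit.

Variance along critical path = 2.778 + 1.778 + 2.778 + 1.778 = 9.111; σ = 3.018 weeks.
D = μ + z·σ = 36 + 1.036·3.018 = 39.1 weeks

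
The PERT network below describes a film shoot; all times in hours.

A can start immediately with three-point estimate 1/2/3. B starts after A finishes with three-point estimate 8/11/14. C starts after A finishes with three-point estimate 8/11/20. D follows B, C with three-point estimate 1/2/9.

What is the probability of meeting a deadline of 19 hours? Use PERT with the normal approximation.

0.795

te_A = (1 + 4·2 + 3)/6 = 12/6 = 2; σ²_A = ((3−1)/6)² = 0.111
te_B = (8 + 4·11 + 14)/6 = 66/6 = 11; σ²_B = ((14−8)/6)² = 1.000
te_C = (8 + 4·11 + 20)/6 = 72/6 = 12; σ²_C = ((20−8)/6)² = 4.000
te_D = (1 + 4·2 + 9)/6 = 18/6 = 3; σ²_D = ((9−1)/6)² = 1.778

Forward pass:
ES_A = 0; EF_A = 2
ES_B = 2; EF_B = 2+11 = 13
ES_C = 2; EF_C = 2+12 = 14
ES_D = max(EF_B=13, EF_C=14) = 14; EF_D = 14+3 = 17
Expected project duration μ = 17 hours. Critical path: A → C → D.

Variance along critical path = 0.111 + 4.000 + 1.778 = 5.889; σ = √5.889 = 2.427 hours.
Z = (19 − 17) / 2.427 = 0.824
P(T ≤ 19) = Φ(0.824) ≈ 0.795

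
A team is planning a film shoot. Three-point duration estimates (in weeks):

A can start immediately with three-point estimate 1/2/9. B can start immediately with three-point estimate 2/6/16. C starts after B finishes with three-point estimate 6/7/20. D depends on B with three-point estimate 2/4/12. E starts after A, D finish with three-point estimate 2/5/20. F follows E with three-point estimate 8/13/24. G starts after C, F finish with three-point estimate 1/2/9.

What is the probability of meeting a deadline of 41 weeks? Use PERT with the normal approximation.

0.836

te_A = (1 + 4·2 + 9)/6 = 18/6 = 3; σ²_A = ((9−1)/6)² = 1.778
te_B = (2 + 4·6 + 16)/6 = 42/6 = 7; σ²_B = ((16−2)/6)² = 5.444
te_C = (6 + 4·7 + 20)/6 = 54/6 = 9; σ²_C = ((20−6)/6)² = 5.444
te_D = (2 + 4·4 + 12)/6 = 30/6 = 5; σ²_D = ((12−2)/6)² = 2.778
te_E = (2 + 4·5 + 20)/6 = 42/6 = 7; σ²_E = ((20−2)/6)² = 9.000
te_F = (8 + 4·13 + 24)/6 = 84/6 = 14; σ²_F = ((24−8)/6)² = 7.111
te_G = (1 + 4·2 + 9)/6 = 18/6 = 3; σ²_G = ((9−1)/6)² = 1.778

Forward pass:
ES_A = 0; EF_A = 3
ES_B = 0; EF_B = 7
ES_C = 7; EF_C = 7+9 = 16
ES_D = 7; EF_D = 7+5 = 12
ES_E = max(EF_A=3, EF_D=12) = 12; EF_E = 12+7 = 19
ES_F = 19; EF_F = 19+14 = 33
ES_G = max(EF_C=16, EF_F=33) = 33; EF_G = 33+3 = 36
Expected project duration μ = 36 weeks. Critical path: B → D → E → F → G.

Variance along critical path = 5.444 + 2.778 + 9.000 + 7.111 + 1.778 = 26.111; σ = √26.111 = 5.110 weeks.
Z = (41 − 36) / 5.110 = 0.978
P(T ≤ 41) = Φ(0.978) ≈ 0.836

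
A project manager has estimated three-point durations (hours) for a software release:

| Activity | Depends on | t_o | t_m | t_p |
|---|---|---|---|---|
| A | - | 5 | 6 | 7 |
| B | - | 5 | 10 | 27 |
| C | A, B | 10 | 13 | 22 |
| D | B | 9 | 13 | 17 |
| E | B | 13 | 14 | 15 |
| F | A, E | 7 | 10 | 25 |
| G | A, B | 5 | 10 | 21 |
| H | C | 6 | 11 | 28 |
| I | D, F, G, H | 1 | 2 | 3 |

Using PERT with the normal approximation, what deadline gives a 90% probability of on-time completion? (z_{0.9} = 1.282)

48.1 hours

te_A = (5 + 4·6 + 7)/6 = 36/6 = 6; σ²_A = ((7−5)/6)² = 0.111
te_B = (5 + 4·10 + 27)/6 = 72/6 = 12; σ²_B = ((27−5)/6)² = 13.444
te_C = (10 + 4·13 + 22)/6 = 84/6 = 14; σ²_C = ((22−10)/6)² = 4.000
te_D = (9 + 4·13 + 17)/6 = 78/6 = 13; σ²_D = ((17−9)/6)² = 1.778
te_E = (13 + 4·14 + 15)/6 = 84/6 = 14; σ²_E = ((15−13)/6)² = 0.111
te_F = (7 + 4·10 + 25)/6 = 72/6 = 12; σ²_F = ((25−7)/6)² = 9.000
te_G = (5 + 4·10 + 21)/6 = 66/6 = 11; σ²_G = ((21−5)/6)² = 7.111
te_H = (6 + 4·11 + 28)/6 = 78/6 = 13; σ²_H = ((28−6)/6)² = 13.444
te_I = (1 + 4·2 + 3)/6 = 12/6 = 2; σ²_I = ((3−1)/6)² = 0.111

Forward pass:
ES_A = 0; EF_A = 6
ES_B = 0; EF_B = 12
ES_C = max(EF_A=6, EF_B=12) = 12; EF_C = 12+14 = 26
ES_D = 12; EF_D = 12+13 = 25
ES_E = 12; EF_E = 12+14 = 26
ES_F = max(EF_A=6, EF_E=26) = 26; EF_F = 26+12 = 38
ES_G = max(EF_A=6, EF_B=12) = 12; EF_G = 12+11 = 23
ES_H = 26; EF_H = 26+13 = 39
ES_I = max(EF_D=25, EF_F=38, EF_G=23, EF_H=39) = 39; EF_I = 39+2 = 41
Expected project duration μ = 41 hours. Critical path: B → C → H → I.

Variance along critical path = 13.444 + 4.000 + 13.444 + 0.111 = 31.000; σ = 5.568 hours.
D = μ + z·σ = 41 + 1.282·5.568 = 48.1 hours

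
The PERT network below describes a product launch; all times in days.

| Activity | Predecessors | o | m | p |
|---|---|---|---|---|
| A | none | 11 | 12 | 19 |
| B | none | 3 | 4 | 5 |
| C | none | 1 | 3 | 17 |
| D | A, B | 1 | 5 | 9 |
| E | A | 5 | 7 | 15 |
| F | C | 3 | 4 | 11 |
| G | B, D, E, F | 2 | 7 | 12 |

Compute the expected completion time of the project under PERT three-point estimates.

28 days

te_A = (11 + 4·12 + 19)/6 = 78/6 = 13
te_B = (3 + 4·4 + 5)/6 = 24/6 = 4
te_C = (1 + 4·3 + 17)/6 = 30/6 = 5
te_D = (1 + 4·5 + 9)/6 = 30/6 = 5
te_E = (5 + 4·7 + 15)/6 = 48/6 = 8
te_F = (3 + 4·4 + 11)/6 = 30/6 = 5
te_G = (2 + 4·7 + 12)/6 = 42/6 = 7

Forward pass:
ES_A = 0; EF_A = 13
ES_B = 0; EF_B = 4
ES_C = 0; EF_C = 5
ES_D = max(EF_A=13, EF_B=4) = 13; EF_D = 13+5 = 18
ES_E = 13; EF_E = 13+8 = 21
ES_F = 5; EF_F = 5+5 = 10
ES_G = max(EF_B=4, EF_D=18, EF_E=21, EF_F=10) = 21; EF_G = 21+7 = 28
Expected project duration μ = 28 days. Critical path: A → E → G.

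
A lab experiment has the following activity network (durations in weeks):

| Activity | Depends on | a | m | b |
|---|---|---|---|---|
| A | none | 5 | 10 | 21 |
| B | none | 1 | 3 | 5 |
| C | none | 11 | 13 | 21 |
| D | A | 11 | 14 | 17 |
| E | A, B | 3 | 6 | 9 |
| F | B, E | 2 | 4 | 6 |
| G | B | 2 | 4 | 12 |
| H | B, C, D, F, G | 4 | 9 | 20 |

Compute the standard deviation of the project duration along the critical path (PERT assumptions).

3.90 weeks

te_A = (5 + 4·10 + 21)/6 = 66/6 = 11; σ²_A = ((21−5)/6)² = 7.111
te_B = (1 + 4·3 + 5)/6 = 18/6 = 3; σ²_B = ((5−1)/6)² = 0.444
te_C = (11 + 4·13 + 21)/6 = 84/6 = 14; σ²_C = ((21−11)/6)² = 2.778
te_D = (11 + 4·14 + 17)/6 = 84/6 = 14; σ²_D = ((17−11)/6)² = 1.000
te_E = (3 + 4·6 + 9)/6 = 36/6 = 6; σ²_E = ((9−3)/6)² = 1.000
te_F = (2 + 4·4 + 6)/6 = 24/6 = 4; σ²_F = ((6−2)/6)² = 0.444
te_G = (2 + 4·4 + 12)/6 = 30/6 = 5; σ²_G = ((12−2)/6)² = 2.778
te_H = (4 + 4·9 + 20)/6 = 60/6 = 10; σ²_H = ((20−4)/6)² = 7.111

Forward pass:
ES_A = 0; EF_A = 11
ES_B = 0; EF_B = 3
ES_C = 0; EF_C = 14
ES_D = 11; EF_D = 11+14 = 25
ES_E = max(EF_A=11, EF_B=3) = 11; EF_E = 11+6 = 17
ES_F = max(EF_B=3, EF_E=17) = 17; EF_F = 17+4 = 21
ES_G = 3; EF_G = 3+5 = 8
ES_H = max(EF_B=3, EF_C=14, EF_D=25, EF_F=21, EF_G=8) = 25; EF_H = 25+10 = 35
Expected project duration μ = 35 weeks. Critical path: A → D → H.

Variance along critical path = 7.111 + 1.000 + 7.111 = 15.222
σ = √15.222 = 3.902 weeks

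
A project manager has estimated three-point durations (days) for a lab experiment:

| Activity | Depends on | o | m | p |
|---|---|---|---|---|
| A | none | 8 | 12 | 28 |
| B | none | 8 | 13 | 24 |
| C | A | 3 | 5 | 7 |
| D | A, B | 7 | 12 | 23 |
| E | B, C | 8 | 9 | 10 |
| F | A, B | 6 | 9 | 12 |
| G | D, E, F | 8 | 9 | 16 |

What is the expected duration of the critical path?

te_A = (8 + 4·12 + 28)/6 = 84/6 = 14
te_B = (8 + 4·13 + 24)/6 = 84/6 = 14
te_C = (3 + 4·5 + 7)/6 = 30/6 = 5
te_D = (7 + 4·12 + 23)/6 = 78/6 = 13
te_E = (8 + 4·9 + 10)/6 = 54/6 = 9
te_F = (6 + 4·9 + 12)/6 = 54/6 = 9
te_G = (8 + 4·9 + 16)/6 = 60/6 = 10

Forward pass:
ES_A = 0; EF_A = 14
ES_B = 0; EF_B = 14
ES_C = 14; EF_C = 14+5 = 19
ES_D = max(EF_A=14, EF_B=14) = 14; EF_D = 14+13 = 27
ES_E = max(EF_B=14, EF_C=19) = 19; EF_E = 19+9 = 28
ES_F = max(EF_A=14, EF_B=14) = 14; EF_F = 14+9 = 23
ES_G = max(EF_D=27, EF_E=28, EF_F=23) = 28; EF_G = 28+10 = 38
Expected project duration μ = 38 days. Critical path: A → C → E → G.

38 days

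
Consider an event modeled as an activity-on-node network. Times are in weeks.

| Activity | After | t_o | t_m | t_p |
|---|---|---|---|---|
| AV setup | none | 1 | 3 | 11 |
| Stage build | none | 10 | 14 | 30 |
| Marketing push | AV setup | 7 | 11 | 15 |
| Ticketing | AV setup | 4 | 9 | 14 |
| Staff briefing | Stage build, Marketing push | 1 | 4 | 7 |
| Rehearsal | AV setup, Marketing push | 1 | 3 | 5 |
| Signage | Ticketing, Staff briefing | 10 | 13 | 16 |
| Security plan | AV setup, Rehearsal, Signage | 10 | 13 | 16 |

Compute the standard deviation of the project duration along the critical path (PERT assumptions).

3.76 weeks

te_AV setup = (1 + 4·3 + 11)/6 = 24/6 = 4; σ²_AV setup = ((11−1)/6)² = 2.778
te_Stage build = (10 + 4·14 + 30)/6 = 96/6 = 16; σ²_Stage build = ((30−10)/6)² = 11.111
te_Marketing push = (7 + 4·11 + 15)/6 = 66/6 = 11; σ²_Marketing push = ((15−7)/6)² = 1.778
te_Ticketing = (4 + 4·9 + 14)/6 = 54/6 = 9; σ²_Ticketing = ((14−4)/6)² = 2.778
te_Staff briefing = (1 + 4·4 + 7)/6 = 24/6 = 4; σ²_Staff briefing = ((7−1)/6)² = 1.000
te_Rehearsal = (1 + 4·3 + 5)/6 = 18/6 = 3; σ²_Rehearsal = ((5−1)/6)² = 0.444
te_Signage = (10 + 4·13 + 16)/6 = 78/6 = 13; σ²_Signage = ((16−10)/6)² = 1.000
te_Security plan = (10 + 4·13 + 16)/6 = 78/6 = 13; σ²_Security plan = ((16−10)/6)² = 1.000

Forward pass:
ES_AV setup = 0; EF_AV setup = 4
ES_Stage build = 0; EF_Stage build = 16
ES_Marketing push = 4; EF_Marketing push = 4+11 = 15
ES_Ticketing = 4; EF_Ticketing = 4+9 = 13
ES_Staff briefing = max(EF_Stage build=16, EF_Marketing push=15) = 16; EF_Staff briefing = 16+4 = 20
ES_Rehearsal = max(EF_AV setup=4, EF_Marketing push=15) = 15; EF_Rehearsal = 15+3 = 18
ES_Signage = max(EF_Ticketing=13, EF_Staff briefing=20) = 20; EF_Signage = 20+13 = 33
ES_Security plan = max(EF_AV setup=4, EF_Rehearsal=18, EF_Signage=33) = 33; EF_Security plan = 33+13 = 46
Expected project duration μ = 46 weeks. Critical path: Stage build → Staff briefing → Signage → Security plan.

Variance along critical path = 11.111 + 1.000 + 1.000 + 1.000 = 14.111
σ = √14.111 = 3.756 weeks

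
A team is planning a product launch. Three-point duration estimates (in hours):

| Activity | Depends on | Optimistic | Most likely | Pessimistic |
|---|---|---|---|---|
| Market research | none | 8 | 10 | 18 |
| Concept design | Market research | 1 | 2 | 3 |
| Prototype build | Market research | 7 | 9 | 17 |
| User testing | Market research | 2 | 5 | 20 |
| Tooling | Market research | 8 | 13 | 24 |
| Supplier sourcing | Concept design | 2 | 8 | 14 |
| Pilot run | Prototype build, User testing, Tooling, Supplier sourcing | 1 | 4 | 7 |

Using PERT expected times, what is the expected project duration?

29 hours

te_Market research = (8 + 4·10 + 18)/6 = 66/6 = 11
te_Concept design = (1 + 4·2 + 3)/6 = 12/6 = 2
te_Prototype build = (7 + 4·9 + 17)/6 = 60/6 = 10
te_User testing = (2 + 4·5 + 20)/6 = 42/6 = 7
te_Tooling = (8 + 4·13 + 24)/6 = 84/6 = 14
te_Supplier sourcing = (2 + 4·8 + 14)/6 = 48/6 = 8
te_Pilot run = (1 + 4·4 + 7)/6 = 24/6 = 4

Forward pass:
ES_Market research = 0; EF_Market research = 11
ES_Concept design = 11; EF_Concept design = 11+2 = 13
ES_Prototype build = 11; EF_Prototype build = 11+10 = 21
ES_User testing = 11; EF_User testing = 11+7 = 18
ES_Tooling = 11; EF_Tooling = 11+14 = 25
ES_Supplier sourcing = 13; EF_Supplier sourcing = 13+8 = 21
ES_Pilot run = max(EF_Prototype build=21, EF_User testing=18, EF_Tooling=25, EF_Supplier sourcing=21) = 25; EF_Pilot run = 25+4 = 29
Expected project duration μ = 29 hours. Critical path: Market research → Tooling → Pilot run.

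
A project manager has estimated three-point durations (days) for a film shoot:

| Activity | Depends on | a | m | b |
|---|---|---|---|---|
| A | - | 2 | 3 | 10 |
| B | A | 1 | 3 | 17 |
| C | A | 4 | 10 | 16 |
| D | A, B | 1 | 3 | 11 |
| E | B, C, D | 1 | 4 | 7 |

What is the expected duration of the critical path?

18 days

te_A = (2 + 4·3 + 10)/6 = 24/6 = 4
te_B = (1 + 4·3 + 17)/6 = 30/6 = 5
te_C = (4 + 4·10 + 16)/6 = 60/6 = 10
te_D = (1 + 4·3 + 11)/6 = 24/6 = 4
te_E = (1 + 4·4 + 7)/6 = 24/6 = 4

Forward pass:
ES_A = 0; EF_A = 4
ES_B = 4; EF_B = 4+5 = 9
ES_C = 4; EF_C = 4+10 = 14
ES_D = max(EF_A=4, EF_B=9) = 9; EF_D = 9+4 = 13
ES_E = max(EF_B=9, EF_C=14, EF_D=13) = 14; EF_E = 14+4 = 18
Expected project duration μ = 18 days. Critical path: A → C → E.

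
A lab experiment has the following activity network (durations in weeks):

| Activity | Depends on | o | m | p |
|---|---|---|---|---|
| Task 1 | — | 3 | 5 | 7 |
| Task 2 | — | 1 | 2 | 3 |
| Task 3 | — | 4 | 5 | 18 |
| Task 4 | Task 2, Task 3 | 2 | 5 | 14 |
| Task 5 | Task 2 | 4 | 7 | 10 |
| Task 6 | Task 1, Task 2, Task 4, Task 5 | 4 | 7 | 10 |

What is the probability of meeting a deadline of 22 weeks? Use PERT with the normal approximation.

te_Task 1 = (3 + 4·5 + 7)/6 = 30/6 = 5; σ²_Task 1 = ((7−3)/6)² = 0.444
te_Task 2 = (1 + 4·2 + 3)/6 = 12/6 = 2; σ²_Task 2 = ((3−1)/6)² = 0.111
te_Task 3 = (4 + 4·5 + 18)/6 = 42/6 = 7; σ²_Task 3 = ((18−4)/6)² = 5.444
te_Task 4 = (2 + 4·5 + 14)/6 = 36/6 = 6; σ²_Task 4 = ((14−2)/6)² = 4.000
te_Task 5 = (4 + 4·7 + 10)/6 = 42/6 = 7; σ²_Task 5 = ((10−4)/6)² = 1.000
te_Task 6 = (4 + 4·7 + 10)/6 = 42/6 = 7; σ²_Task 6 = ((10−4)/6)² = 1.000

Forward pass:
ES_Task 1 = 0; EF_Task 1 = 5
ES_Task 2 = 0; EF_Task 2 = 2
ES_Task 3 = 0; EF_Task 3 = 7
ES_Task 4 = max(EF_Task 2=2, EF_Task 3=7) = 7; EF_Task 4 = 7+6 = 13
ES_Task 5 = 2; EF_Task 5 = 2+7 = 9
ES_Task 6 = max(EF_Task 1=5, EF_Task 2=2, EF_Task 4=13, EF_Task 5=9) = 13; EF_Task 6 = 13+7 = 20
Expected project duration μ = 20 weeks. Critical path: Task 3 → Task 4 → Task 6.

Variance along critical path = 5.444 + 4.000 + 1.000 = 10.444; σ = √10.444 = 3.232 weeks.
Z = (22 − 20) / 3.232 = 0.619
P(T ≤ 22) = Φ(0.619) ≈ 0.732

0.732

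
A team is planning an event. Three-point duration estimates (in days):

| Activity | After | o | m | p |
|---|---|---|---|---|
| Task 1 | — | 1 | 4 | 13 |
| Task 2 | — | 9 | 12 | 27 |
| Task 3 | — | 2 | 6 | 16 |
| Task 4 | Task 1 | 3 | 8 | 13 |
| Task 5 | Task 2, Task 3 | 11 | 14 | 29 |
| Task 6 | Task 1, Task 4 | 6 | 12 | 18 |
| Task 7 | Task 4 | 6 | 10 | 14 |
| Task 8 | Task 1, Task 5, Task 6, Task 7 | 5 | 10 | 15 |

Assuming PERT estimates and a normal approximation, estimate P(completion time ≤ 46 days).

te_Task 1 = (1 + 4·4 + 13)/6 = 30/6 = 5; σ²_Task 1 = ((13−1)/6)² = 4.000
te_Task 2 = (9 + 4·12 + 27)/6 = 84/6 = 14; σ²_Task 2 = ((27−9)/6)² = 9.000
te_Task 3 = (2 + 4·6 + 16)/6 = 42/6 = 7; σ²_Task 3 = ((16−2)/6)² = 5.444
te_Task 4 = (3 + 4·8 + 13)/6 = 48/6 = 8; σ²_Task 4 = ((13−3)/6)² = 2.778
te_Task 5 = (11 + 4·14 + 29)/6 = 96/6 = 16; σ²_Task 5 = ((29−11)/6)² = 9.000
te_Task 6 = (6 + 4·12 + 18)/6 = 72/6 = 12; σ²_Task 6 = ((18−6)/6)² = 4.000
te_Task 7 = (6 + 4·10 + 14)/6 = 60/6 = 10; σ²_Task 7 = ((14−6)/6)² = 1.778
te_Task 8 = (5 + 4·10 + 15)/6 = 60/6 = 10; σ²_Task 8 = ((15−5)/6)² = 2.778

Forward pass:
ES_Task 1 = 0; EF_Task 1 = 5
ES_Task 2 = 0; EF_Task 2 = 14
ES_Task 3 = 0; EF_Task 3 = 7
ES_Task 4 = 5; EF_Task 4 = 5+8 = 13
ES_Task 5 = max(EF_Task 2=14, EF_Task 3=7) = 14; EF_Task 5 = 14+16 = 30
ES_Task 6 = max(EF_Task 1=5, EF_Task 4=13) = 13; EF_Task 6 = 13+12 = 25
ES_Task 7 = 13; EF_Task 7 = 13+10 = 23
ES_Task 8 = max(EF_Task 1=5, EF_Task 5=30, EF_Task 6=25, EF_Task 7=23) = 30; EF_Task 8 = 30+10 = 40
Expected project duration μ = 40 days. Critical path: Task 2 → Task 5 → Task 8.

Variance along critical path = 9.000 + 9.000 + 2.778 = 20.778; σ = √20.778 = 4.558 days.
Z = (46 − 40) / 4.558 = 1.316
P(T ≤ 46) = Φ(1.316) ≈ 0.906

0.906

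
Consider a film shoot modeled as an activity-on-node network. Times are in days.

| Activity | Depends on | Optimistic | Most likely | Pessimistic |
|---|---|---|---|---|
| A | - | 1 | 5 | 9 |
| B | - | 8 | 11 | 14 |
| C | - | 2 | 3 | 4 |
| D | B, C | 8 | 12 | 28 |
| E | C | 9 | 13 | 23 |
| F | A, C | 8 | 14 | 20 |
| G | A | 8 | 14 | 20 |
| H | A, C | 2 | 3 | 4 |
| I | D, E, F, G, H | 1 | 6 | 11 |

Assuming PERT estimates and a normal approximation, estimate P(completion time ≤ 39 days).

0.981

te_A = (1 + 4·5 + 9)/6 = 30/6 = 5; σ²_A = ((9−1)/6)² = 1.778
te_B = (8 + 4·11 + 14)/6 = 66/6 = 11; σ²_B = ((14−8)/6)² = 1.000
te_C = (2 + 4·3 + 4)/6 = 18/6 = 3; σ²_C = ((4−2)/6)² = 0.111
te_D = (8 + 4·12 + 28)/6 = 84/6 = 14; σ²_D = ((28−8)/6)² = 11.111
te_E = (9 + 4·13 + 23)/6 = 84/6 = 14; σ²_E = ((23−9)/6)² = 5.444
te_F = (8 + 4·14 + 20)/6 = 84/6 = 14; σ²_F = ((20−8)/6)² = 4.000
te_G = (8 + 4·14 + 20)/6 = 84/6 = 14; σ²_G = ((20−8)/6)² = 4.000
te_H = (2 + 4·3 + 4)/6 = 18/6 = 3; σ²_H = ((4−2)/6)² = 0.111
te_I = (1 + 4·6 + 11)/6 = 36/6 = 6; σ²_I = ((11−1)/6)² = 2.778

Forward pass:
ES_A = 0; EF_A = 5
ES_B = 0; EF_B = 11
ES_C = 0; EF_C = 3
ES_D = max(EF_B=11, EF_C=3) = 11; EF_D = 11+14 = 25
ES_E = 3; EF_E = 3+14 = 17
ES_F = max(EF_A=5, EF_C=3) = 5; EF_F = 5+14 = 19
ES_G = 5; EF_G = 5+14 = 19
ES_H = max(EF_A=5, EF_C=3) = 5; EF_H = 5+3 = 8
ES_I = max(EF_D=25, EF_E=17, EF_F=19, EF_G=19, EF_H=8) = 25; EF_I = 25+6 = 31
Expected project duration μ = 31 days. Critical path: B → D → I.

Variance along critical path = 1.000 + 11.111 + 2.778 = 14.889; σ = √14.889 = 3.859 days.
Z = (39 − 31) / 3.859 = 2.073
P(T ≤ 39) = Φ(2.073) ≈ 0.981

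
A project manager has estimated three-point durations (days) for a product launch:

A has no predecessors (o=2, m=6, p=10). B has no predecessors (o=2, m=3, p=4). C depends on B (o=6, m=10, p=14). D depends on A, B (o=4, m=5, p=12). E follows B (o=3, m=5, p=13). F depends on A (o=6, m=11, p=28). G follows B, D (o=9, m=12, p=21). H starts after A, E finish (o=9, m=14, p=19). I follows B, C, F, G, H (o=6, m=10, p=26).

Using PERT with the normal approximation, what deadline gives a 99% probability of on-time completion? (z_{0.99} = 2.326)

47.0 days

te_A = (2 + 4·6 + 10)/6 = 36/6 = 6; σ²_A = ((10−2)/6)² = 1.778
te_B = (2 + 4·3 + 4)/6 = 18/6 = 3; σ²_B = ((4−2)/6)² = 0.111
te_C = (6 + 4·10 + 14)/6 = 60/6 = 10; σ²_C = ((14−6)/6)² = 1.778
te_D = (4 + 4·5 + 12)/6 = 36/6 = 6; σ²_D = ((12−4)/6)² = 1.778
te_E = (3 + 4·5 + 13)/6 = 36/6 = 6; σ²_E = ((13−3)/6)² = 2.778
te_F = (6 + 4·11 + 28)/6 = 78/6 = 13; σ²_F = ((28−6)/6)² = 13.444
te_G = (9 + 4·12 + 21)/6 = 78/6 = 13; σ²_G = ((21−9)/6)² = 4.000
te_H = (9 + 4·14 + 19)/6 = 84/6 = 14; σ²_H = ((19−9)/6)² = 2.778
te_I = (6 + 4·10 + 26)/6 = 72/6 = 12; σ²_I = ((26−6)/6)² = 11.111

Forward pass:
ES_A = 0; EF_A = 6
ES_B = 0; EF_B = 3
ES_C = 3; EF_C = 3+10 = 13
ES_D = max(EF_A=6, EF_B=3) = 6; EF_D = 6+6 = 12
ES_E = 3; EF_E = 3+6 = 9
ES_F = 6; EF_F = 6+13 = 19
ES_G = max(EF_B=3, EF_D=12) = 12; EF_G = 12+13 = 25
ES_H = max(EF_A=6, EF_E=9) = 9; EF_H = 9+14 = 23
ES_I = max(EF_B=3, EF_C=13, EF_F=19, EF_G=25, EF_H=23) = 25; EF_I = 25+12 = 37
Expected project duration μ = 37 days. Critical path: A → D → G → I.

Variance along critical path = 1.778 + 1.778 + 4.000 + 11.111 = 18.667; σ = 4.320 days.
D = μ + z·σ = 37 + 2.326·4.320 = 47.0 days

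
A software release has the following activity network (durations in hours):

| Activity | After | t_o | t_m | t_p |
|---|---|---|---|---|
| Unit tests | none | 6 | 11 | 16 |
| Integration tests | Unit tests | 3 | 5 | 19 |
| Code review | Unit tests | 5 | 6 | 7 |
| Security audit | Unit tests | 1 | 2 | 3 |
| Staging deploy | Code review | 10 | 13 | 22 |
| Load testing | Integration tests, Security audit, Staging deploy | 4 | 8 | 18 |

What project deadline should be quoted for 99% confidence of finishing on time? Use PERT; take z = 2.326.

48.2 hours

te_Unit tests = (6 + 4·11 + 16)/6 = 66/6 = 11; σ²_Unit tests = ((16−6)/6)² = 2.778
te_Integration tests = (3 + 4·5 + 19)/6 = 42/6 = 7; σ²_Integration tests = ((19−3)/6)² = 7.111
te_Code review = (5 + 4·6 + 7)/6 = 36/6 = 6; σ²_Code review = ((7−5)/6)² = 0.111
te_Security audit = (1 + 4·2 + 3)/6 = 12/6 = 2; σ²_Security audit = ((3−1)/6)² = 0.111
te_Staging deploy = (10 + 4·13 + 22)/6 = 84/6 = 14; σ²_Staging deploy = ((22−10)/6)² = 4.000
te_Load testing = (4 + 4·8 + 18)/6 = 54/6 = 9; σ²_Load testing = ((18−4)/6)² = 5.444

Forward pass:
ES_Unit tests = 0; EF_Unit tests = 11
ES_Integration tests = 11; EF_Integration tests = 11+7 = 18
ES_Code review = 11; EF_Code review = 11+6 = 17
ES_Security audit = 11; EF_Security audit = 11+2 = 13
ES_Staging deploy = 17; EF_Staging deploy = 17+14 = 31
ES_Load testing = max(EF_Integration tests=18, EF_Security audit=13, EF_Staging deploy=31) = 31; EF_Load testing = 31+9 = 40
Expected project duration μ = 40 hours. Critical path: Unit tests → Code review → Staging deploy → Load testing.

Variance along critical path = 2.778 + 0.111 + 4.000 + 5.444 = 12.333; σ = 3.512 hours.
D = μ + z·σ = 40 + 2.326·3.512 = 48.2 hours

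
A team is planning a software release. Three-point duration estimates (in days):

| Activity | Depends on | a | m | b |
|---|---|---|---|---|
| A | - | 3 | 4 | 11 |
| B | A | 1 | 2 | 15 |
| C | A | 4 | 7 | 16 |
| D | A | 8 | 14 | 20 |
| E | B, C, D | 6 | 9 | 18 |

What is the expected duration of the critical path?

te_A = (3 + 4·4 + 11)/6 = 30/6 = 5
te_B = (1 + 4·2 + 15)/6 = 24/6 = 4
te_C = (4 + 4·7 + 16)/6 = 48/6 = 8
te_D = (8 + 4·14 + 20)/6 = 84/6 = 14
te_E = (6 + 4·9 + 18)/6 = 60/6 = 10

Forward pass:
ES_A = 0; EF_A = 5
ES_B = 5; EF_B = 5+4 = 9
ES_C = 5; EF_C = 5+8 = 13
ES_D = 5; EF_D = 5+14 = 19
ES_E = max(EF_B=9, EF_C=13, EF_D=19) = 19; EF_E = 19+10 = 29
Expected project duration μ = 29 days. Critical path: A → D → E.

29 days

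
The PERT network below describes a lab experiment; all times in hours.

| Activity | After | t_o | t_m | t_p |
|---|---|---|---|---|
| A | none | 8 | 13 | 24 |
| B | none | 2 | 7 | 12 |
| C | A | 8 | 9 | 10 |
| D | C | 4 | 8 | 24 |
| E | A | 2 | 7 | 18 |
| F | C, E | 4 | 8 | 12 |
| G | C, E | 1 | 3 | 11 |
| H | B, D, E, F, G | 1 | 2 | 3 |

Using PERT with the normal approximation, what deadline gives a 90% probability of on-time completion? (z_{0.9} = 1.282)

40.5 hours

te_A = (8 + 4·13 + 24)/6 = 84/6 = 14; σ²_A = ((24−8)/6)² = 7.111
te_B = (2 + 4·7 + 12)/6 = 42/6 = 7; σ²_B = ((12−2)/6)² = 2.778
te_C = (8 + 4·9 + 10)/6 = 54/6 = 9; σ²_C = ((10−8)/6)² = 0.111
te_D = (4 + 4·8 + 24)/6 = 60/6 = 10; σ²_D = ((24−4)/6)² = 11.111
te_E = (2 + 4·7 + 18)/6 = 48/6 = 8; σ²_E = ((18−2)/6)² = 7.111
te_F = (4 + 4·8 + 12)/6 = 48/6 = 8; σ²_F = ((12−4)/6)² = 1.778
te_G = (1 + 4·3 + 11)/6 = 24/6 = 4; σ²_G = ((11−1)/6)² = 2.778
te_H = (1 + 4·2 + 3)/6 = 12/6 = 2; σ²_H = ((3−1)/6)² = 0.111

Forward pass:
ES_A = 0; EF_A = 14
ES_B = 0; EF_B = 7
ES_C = 14; EF_C = 14+9 = 23
ES_D = 23; EF_D = 23+10 = 33
ES_E = 14; EF_E = 14+8 = 22
ES_F = max(EF_C=23, EF_E=22) = 23; EF_F = 23+8 = 31
ES_G = max(EF_C=23, EF_E=22) = 23; EF_G = 23+4 = 27
ES_H = max(EF_B=7, EF_D=33, EF_E=22, EF_F=31, EF_G=27) = 33; EF_H = 33+2 = 35
Expected project duration μ = 35 hours. Critical path: A → C → D → H.

Variance along critical path = 7.111 + 0.111 + 11.111 + 0.111 = 18.444; σ = 4.295 hours.
D = μ + z·σ = 35 + 1.282·4.295 = 40.5 hours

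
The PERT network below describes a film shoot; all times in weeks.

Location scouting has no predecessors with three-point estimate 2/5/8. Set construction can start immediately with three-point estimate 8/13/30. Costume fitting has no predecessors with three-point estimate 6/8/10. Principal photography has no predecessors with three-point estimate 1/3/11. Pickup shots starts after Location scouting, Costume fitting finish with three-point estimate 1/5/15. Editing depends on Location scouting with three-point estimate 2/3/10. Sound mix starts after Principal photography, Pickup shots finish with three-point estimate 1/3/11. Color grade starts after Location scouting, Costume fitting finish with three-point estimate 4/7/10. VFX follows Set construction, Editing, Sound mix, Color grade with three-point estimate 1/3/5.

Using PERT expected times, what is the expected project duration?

te_Location scouting = (2 + 4·5 + 8)/6 = 30/6 = 5
te_Set construction = (8 + 4·13 + 30)/6 = 90/6 = 15
te_Costume fitting = (6 + 4·8 + 10)/6 = 48/6 = 8
te_Principal photography = (1 + 4·3 + 11)/6 = 24/6 = 4
te_Pickup shots = (1 + 4·5 + 15)/6 = 36/6 = 6
te_Editing = (2 + 4·3 + 10)/6 = 24/6 = 4
te_Sound mix = (1 + 4·3 + 11)/6 = 24/6 = 4
te_Color grade = (4 + 4·7 + 10)/6 = 42/6 = 7
te_VFX = (1 + 4·3 + 5)/6 = 18/6 = 3

Forward pass:
ES_Location scouting = 0; EF_Location scouting = 5
ES_Set construction = 0; EF_Set construction = 15
ES_Costume fitting = 0; EF_Costume fitting = 8
ES_Principal photography = 0; EF_Principal photography = 4
ES_Pickup shots = max(EF_Location scouting=5, EF_Costume fitting=8) = 8; EF_Pickup shots = 8+6 = 14
ES_Editing = 5; EF_Editing = 5+4 = 9
ES_Sound mix = max(EF_Principal photography=4, EF_Pickup shots=14) = 14; EF_Sound mix = 14+4 = 18
ES_Color grade = max(EF_Location scouting=5, EF_Costume fitting=8) = 8; EF_Color grade = 8+7 = 15
ES_VFX = max(EF_Set construction=15, EF_Editing=9, EF_Sound mix=18, EF_Color grade=15) = 18; EF_VFX = 18+3 = 21
Expected project duration μ = 21 weeks. Critical path: Costume fitting → Pickup shots → Sound mix → VFX.

21 weeks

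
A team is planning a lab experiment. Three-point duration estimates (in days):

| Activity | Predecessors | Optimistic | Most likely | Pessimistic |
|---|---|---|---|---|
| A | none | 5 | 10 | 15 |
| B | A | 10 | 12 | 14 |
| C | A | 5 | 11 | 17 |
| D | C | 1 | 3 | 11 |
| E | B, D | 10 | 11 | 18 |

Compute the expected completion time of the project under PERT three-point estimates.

37 days

te_A = (5 + 4·10 + 15)/6 = 60/6 = 10
te_B = (10 + 4·12 + 14)/6 = 72/6 = 12
te_C = (5 + 4·11 + 17)/6 = 66/6 = 11
te_D = (1 + 4·3 + 11)/6 = 24/6 = 4
te_E = (10 + 4·11 + 18)/6 = 72/6 = 12

Forward pass:
ES_A = 0; EF_A = 10
ES_B = 10; EF_B = 10+12 = 22
ES_C = 10; EF_C = 10+11 = 21
ES_D = 21; EF_D = 21+4 = 25
ES_E = max(EF_B=22, EF_D=25) = 25; EF_E = 25+12 = 37
Expected project duration μ = 37 days. Critical path: A → C → D → E.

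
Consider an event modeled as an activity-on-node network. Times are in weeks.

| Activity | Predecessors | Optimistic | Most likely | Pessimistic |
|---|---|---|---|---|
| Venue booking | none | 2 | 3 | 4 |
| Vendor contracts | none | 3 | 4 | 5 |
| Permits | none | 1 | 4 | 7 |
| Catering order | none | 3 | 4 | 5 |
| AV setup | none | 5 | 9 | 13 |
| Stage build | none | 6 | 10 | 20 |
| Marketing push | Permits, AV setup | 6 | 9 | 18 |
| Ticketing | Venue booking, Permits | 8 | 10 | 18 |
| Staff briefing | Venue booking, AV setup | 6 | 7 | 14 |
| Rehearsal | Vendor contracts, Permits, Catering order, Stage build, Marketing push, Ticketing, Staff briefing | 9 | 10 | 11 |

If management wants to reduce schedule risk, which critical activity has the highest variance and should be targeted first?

te_Venue booking = (2 + 4·3 + 4)/6 = 18/6 = 3; σ²_Venue booking = ((4−2)/6)² = 0.111
te_Vendor contracts = (3 + 4·4 + 5)/6 = 24/6 = 4; σ²_Vendor contracts = ((5−3)/6)² = 0.111
te_Permits = (1 + 4·4 + 7)/6 = 24/6 = 4; σ²_Permits = ((7−1)/6)² = 1.000
te_Catering order = (3 + 4·4 + 5)/6 = 24/6 = 4; σ²_Catering order = ((5−3)/6)² = 0.111
te_AV setup = (5 + 4·9 + 13)/6 = 54/6 = 9; σ²_AV setup = ((13−5)/6)² = 1.778
te_Stage build = (6 + 4·10 + 20)/6 = 66/6 = 11; σ²_Stage build = ((20−6)/6)² = 5.444
te_Marketing push = (6 + 4·9 + 18)/6 = 60/6 = 10; σ²_Marketing push = ((18−6)/6)² = 4.000
te_Ticketing = (8 + 4·10 + 18)/6 = 66/6 = 11; σ²_Ticketing = ((18−8)/6)² = 2.778
te_Staff briefing = (6 + 4·7 + 14)/6 = 48/6 = 8; σ²_Staff briefing = ((14−6)/6)² = 1.778
te_Rehearsal = (9 + 4·10 + 11)/6 = 60/6 = 10; σ²_Rehearsal = ((11−9)/6)² = 0.111

Forward pass:
ES_Venue booking = 0; EF_Venue booking = 3
ES_Vendor contracts = 0; EF_Vendor contracts = 4
ES_Permits = 0; EF_Permits = 4
ES_Catering order = 0; EF_Catering order = 4
ES_AV setup = 0; EF_AV setup = 9
ES_Stage build = 0; EF_Stage build = 11
ES_Marketing push = max(EF_Permits=4, EF_AV setup=9) = 9; EF_Marketing push = 9+10 = 19
ES_Ticketing = max(EF_Venue booking=3, EF_Permits=4) = 4; EF_Ticketing = 4+11 = 15
ES_Staff briefing = max(EF_Venue booking=3, EF_AV setup=9) = 9; EF_Staff briefing = 9+8 = 17
ES_Rehearsal = max(EF_Vendor contracts=4, EF_Permits=4, EF_Catering order=4, EF_Stage build=11, EF_Marketing push=19, EF_Ticketing=15, EF_Staff briefing=17) = 19; EF_Rehearsal = 19+10 = 29
Expected project duration μ = 29 weeks. Critical path: AV setup → Marketing push → Rehearsal.

Variances on critical path: σ²_AV setup=1.778, σ²_Marketing push=4.000, σ²_Rehearsal=0.111.
Largest is σ²_Marketing push = 4.000.

Marketing push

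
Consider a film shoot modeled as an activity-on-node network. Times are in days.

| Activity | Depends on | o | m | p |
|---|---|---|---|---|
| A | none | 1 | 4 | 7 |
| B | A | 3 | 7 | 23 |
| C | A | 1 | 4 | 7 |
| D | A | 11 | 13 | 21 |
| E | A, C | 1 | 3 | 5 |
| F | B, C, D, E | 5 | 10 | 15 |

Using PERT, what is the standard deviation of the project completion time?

2.56 days

te_A = (1 + 4·4 + 7)/6 = 24/6 = 4; σ²_A = ((7−1)/6)² = 1.000
te_B = (3 + 4·7 + 23)/6 = 54/6 = 9; σ²_B = ((23−3)/6)² = 11.111
te_C = (1 + 4·4 + 7)/6 = 24/6 = 4; σ²_C = ((7−1)/6)² = 1.000
te_D = (11 + 4·13 + 21)/6 = 84/6 = 14; σ²_D = ((21−11)/6)² = 2.778
te_E = (1 + 4·3 + 5)/6 = 18/6 = 3; σ²_E = ((5−1)/6)² = 0.444
te_F = (5 + 4·10 + 15)/6 = 60/6 = 10; σ²_F = ((15−5)/6)² = 2.778

Forward pass:
ES_A = 0; EF_A = 4
ES_B = 4; EF_B = 4+9 = 13
ES_C = 4; EF_C = 4+4 = 8
ES_D = 4; EF_D = 4+14 = 18
ES_E = max(EF_A=4, EF_C=8) = 8; EF_E = 8+3 = 11
ES_F = max(EF_B=13, EF_C=8, EF_D=18, EF_E=11) = 18; EF_F = 18+10 = 28
Expected project duration μ = 28 days. Critical path: A → D → F.

Variance along critical path = 1.000 + 2.778 + 2.778 = 6.556
σ = √6.556 = 2.560 days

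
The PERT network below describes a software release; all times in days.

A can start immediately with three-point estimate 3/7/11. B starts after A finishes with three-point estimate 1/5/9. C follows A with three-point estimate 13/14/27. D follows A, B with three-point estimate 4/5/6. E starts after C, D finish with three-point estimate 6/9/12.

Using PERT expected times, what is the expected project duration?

32 days

te_A = (3 + 4·7 + 11)/6 = 42/6 = 7
te_B = (1 + 4·5 + 9)/6 = 30/6 = 5
te_C = (13 + 4·14 + 27)/6 = 96/6 = 16
te_D = (4 + 4·5 + 6)/6 = 30/6 = 5
te_E = (6 + 4·9 + 12)/6 = 54/6 = 9

Forward pass:
ES_A = 0; EF_A = 7
ES_B = 7; EF_B = 7+5 = 12
ES_C = 7; EF_C = 7+16 = 23
ES_D = max(EF_A=7, EF_B=12) = 12; EF_D = 12+5 = 17
ES_E = max(EF_C=23, EF_D=17) = 23; EF_E = 23+9 = 32
Expected project duration μ = 32 days. Critical path: A → C → E.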